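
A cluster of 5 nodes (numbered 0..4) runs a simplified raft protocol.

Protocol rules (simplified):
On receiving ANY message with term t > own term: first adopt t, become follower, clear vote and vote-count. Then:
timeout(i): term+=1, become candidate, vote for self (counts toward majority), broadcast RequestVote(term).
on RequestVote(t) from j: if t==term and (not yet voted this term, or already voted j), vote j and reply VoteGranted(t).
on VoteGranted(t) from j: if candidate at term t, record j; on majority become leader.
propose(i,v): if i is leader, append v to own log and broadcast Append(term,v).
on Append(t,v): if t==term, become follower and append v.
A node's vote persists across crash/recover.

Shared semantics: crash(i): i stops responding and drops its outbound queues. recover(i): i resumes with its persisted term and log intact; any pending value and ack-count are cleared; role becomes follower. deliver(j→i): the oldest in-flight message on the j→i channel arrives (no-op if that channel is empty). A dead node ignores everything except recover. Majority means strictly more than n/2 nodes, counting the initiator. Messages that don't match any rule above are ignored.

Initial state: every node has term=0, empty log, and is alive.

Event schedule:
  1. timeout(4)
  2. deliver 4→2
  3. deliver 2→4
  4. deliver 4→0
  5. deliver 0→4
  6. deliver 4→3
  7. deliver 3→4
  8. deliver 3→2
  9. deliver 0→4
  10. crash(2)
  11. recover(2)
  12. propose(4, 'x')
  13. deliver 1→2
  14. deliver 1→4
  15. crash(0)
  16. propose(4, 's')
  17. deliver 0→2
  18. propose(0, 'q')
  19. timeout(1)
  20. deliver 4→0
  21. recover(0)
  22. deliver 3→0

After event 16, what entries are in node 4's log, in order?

x,s

step 1 timeout(4): 4={cand,t=1,log=-}
step 2 deliver 4→2: 2={foll,t=1,log=-}
step 3 deliver 2→4: —
step 4 deliver 4→0: 0={foll,t=1,log=-}
step 5 deliver 0→4: 4={lead,t=1,log=-}
step 6 deliver 4→3: 3={foll,t=1,log=-}
step 7 deliver 3→4: —
step 8 deliver 3→2: —
step 9 deliver 0→4: —
step 10 crash(2): 2={✗foll,t=1,log=-}
step 11 recover(2): 2={foll,t=1,log=-}
step 12 propose(4,'x'): 4={lead,t=1,log=x}
step 13 deliver 1→2: —
step 14 deliver 1→4: —
step 15 crash(0): 0={✗foll,t=1,log=-}
step 16 propose(4,'s'): 4={lead,t=1,log=x,s}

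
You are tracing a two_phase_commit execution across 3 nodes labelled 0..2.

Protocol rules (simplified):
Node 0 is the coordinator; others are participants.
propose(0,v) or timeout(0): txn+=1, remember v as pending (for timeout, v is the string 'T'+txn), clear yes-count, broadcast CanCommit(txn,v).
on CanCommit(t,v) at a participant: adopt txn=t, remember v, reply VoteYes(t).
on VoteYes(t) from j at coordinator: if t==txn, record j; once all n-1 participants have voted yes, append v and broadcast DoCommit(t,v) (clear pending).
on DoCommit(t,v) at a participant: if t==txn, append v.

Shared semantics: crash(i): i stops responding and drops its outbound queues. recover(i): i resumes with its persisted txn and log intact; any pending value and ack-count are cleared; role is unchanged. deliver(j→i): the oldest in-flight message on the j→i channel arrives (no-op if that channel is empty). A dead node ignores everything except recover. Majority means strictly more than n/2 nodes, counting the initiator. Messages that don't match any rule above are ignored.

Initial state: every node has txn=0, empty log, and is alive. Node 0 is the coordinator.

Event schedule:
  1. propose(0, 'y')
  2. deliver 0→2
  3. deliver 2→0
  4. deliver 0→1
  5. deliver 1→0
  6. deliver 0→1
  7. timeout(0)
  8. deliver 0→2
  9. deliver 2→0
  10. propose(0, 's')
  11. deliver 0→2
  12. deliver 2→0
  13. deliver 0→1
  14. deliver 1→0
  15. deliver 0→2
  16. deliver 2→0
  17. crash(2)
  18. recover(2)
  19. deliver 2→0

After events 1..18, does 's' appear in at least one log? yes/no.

e1 propose(0,'y'): 0[coor,t=1,-]
e2 deliver 0→2: 2[part,t=1,-]
e3 deliver 2→0: ·
e4 deliver 0→1: 1[part,t=1,-]
e5 deliver 1→0: 0[coor,t=1,y]
e6 deliver 0→1: 1[part,t=1,y]
e7 timeout(0): 0[coor,t=2,y]
e8 deliver 0→2: 2[part,t=1,y]
e9 deliver 2→0: ·
e10 propose(0,'s'): 0[coor,t=3,y]
e11 deliver 0→2: 2[part,t=2,y]
e12 deliver 2→0: ·
e13 deliver 0→1: 1[part,t=2,y]
e14 deliver 1→0: ·
e15 deliver 0→2: 2[part,t=3,y]
e16 deliver 2→0: ·
e17 crash(2): 2[✗part,t=3,y]
e18 recover(2): 2[part,t=3,y]

no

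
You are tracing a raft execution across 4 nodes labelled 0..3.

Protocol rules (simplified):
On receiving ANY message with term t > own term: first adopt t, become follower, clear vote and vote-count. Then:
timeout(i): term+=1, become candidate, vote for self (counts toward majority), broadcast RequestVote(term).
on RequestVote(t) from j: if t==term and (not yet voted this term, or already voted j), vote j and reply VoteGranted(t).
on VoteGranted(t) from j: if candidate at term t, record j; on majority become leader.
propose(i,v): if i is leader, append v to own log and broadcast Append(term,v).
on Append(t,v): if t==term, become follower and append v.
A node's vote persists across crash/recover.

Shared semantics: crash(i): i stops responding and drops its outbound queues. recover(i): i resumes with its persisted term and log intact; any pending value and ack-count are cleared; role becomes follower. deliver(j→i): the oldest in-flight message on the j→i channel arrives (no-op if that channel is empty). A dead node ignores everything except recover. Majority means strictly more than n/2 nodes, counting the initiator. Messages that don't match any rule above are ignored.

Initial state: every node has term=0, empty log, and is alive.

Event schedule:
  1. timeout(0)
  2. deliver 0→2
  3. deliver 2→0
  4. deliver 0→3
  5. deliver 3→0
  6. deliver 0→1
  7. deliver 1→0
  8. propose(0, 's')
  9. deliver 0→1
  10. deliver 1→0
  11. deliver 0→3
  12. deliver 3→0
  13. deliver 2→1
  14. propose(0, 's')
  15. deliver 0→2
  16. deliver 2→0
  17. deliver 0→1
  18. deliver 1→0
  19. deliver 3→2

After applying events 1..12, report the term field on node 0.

1

after 1 — timeout(0): n0:cand/t1/[-]
after 2 — deliver 0→2: n2:foll/t1/[-]
after 3 — deliver 2→0: ·
after 4 — deliver 0→3: n3:foll/t1/[-]
after 5 — deliver 3→0: n0:lead/t1/[-]
after 6 — deliver 0→1: n1:foll/t1/[-]
after 7 — deliver 1→0: ·
after 8 — propose(0,'s'): n0:lead/t1/[s]
after 9 — deliver 0→1: n1:foll/t1/[s]
after 10 — deliver 1→0: ·
after 11 — deliver 0→3: n3:foll/t1/[s]
after 12 — deliver 3→0: ·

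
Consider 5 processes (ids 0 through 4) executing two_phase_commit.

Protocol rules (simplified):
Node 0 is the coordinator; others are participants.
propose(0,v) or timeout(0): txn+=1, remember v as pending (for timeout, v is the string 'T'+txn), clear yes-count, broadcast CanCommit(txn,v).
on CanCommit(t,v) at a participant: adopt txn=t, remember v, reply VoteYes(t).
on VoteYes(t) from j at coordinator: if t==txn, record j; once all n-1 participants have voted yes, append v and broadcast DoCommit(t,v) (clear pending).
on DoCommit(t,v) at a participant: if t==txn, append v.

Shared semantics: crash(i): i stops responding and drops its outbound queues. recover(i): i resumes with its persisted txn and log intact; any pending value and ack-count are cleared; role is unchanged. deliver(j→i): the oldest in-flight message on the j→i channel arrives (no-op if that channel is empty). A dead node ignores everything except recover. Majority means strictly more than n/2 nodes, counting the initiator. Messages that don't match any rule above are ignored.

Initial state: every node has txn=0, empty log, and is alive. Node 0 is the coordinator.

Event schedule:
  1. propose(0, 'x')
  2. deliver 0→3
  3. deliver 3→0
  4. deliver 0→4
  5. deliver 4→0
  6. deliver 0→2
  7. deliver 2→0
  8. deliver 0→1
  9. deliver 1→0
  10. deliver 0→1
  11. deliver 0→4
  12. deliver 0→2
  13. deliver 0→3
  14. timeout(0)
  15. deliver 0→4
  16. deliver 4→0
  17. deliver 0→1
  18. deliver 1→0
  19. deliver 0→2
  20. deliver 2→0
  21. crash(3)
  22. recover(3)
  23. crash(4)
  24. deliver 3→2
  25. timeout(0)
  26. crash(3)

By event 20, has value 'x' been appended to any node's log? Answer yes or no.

yes

[1] propose(0,'x') → N0(coor t1 [-])
[2] deliver 0→3 → N3(part t1 [-])
[3] deliver 3→0 → ∅
[4] deliver 0→4 → N4(part t1 [-])
[5] deliver 4→0 → ∅
[6] deliver 0→2 → N2(part t1 [-])
[7] deliver 2→0 → ∅
[8] deliver 0→1 → N1(part t1 [-])
[9] deliver 1→0 → N0(coor t1 [x])
[10] deliver 0→1 → N1(part t1 [x])
[11] deliver 0→4 → N4(part t1 [x])
[12] deliver 0→2 → N2(part t1 [x])
[13] deliver 0→3 → N3(part t1 [x])
[14] timeout(0) → N0(coor t2 [x])
[15] deliver 0→4 → N4(part t2 [x])
[16] deliver 4→0 → ∅
[17] deliver 0→1 → N1(part t2 [x])
[18] deliver 1→0 → ∅
[19] deliver 0→2 → N2(part t2 [x])
[20] deliver 2→0 → ∅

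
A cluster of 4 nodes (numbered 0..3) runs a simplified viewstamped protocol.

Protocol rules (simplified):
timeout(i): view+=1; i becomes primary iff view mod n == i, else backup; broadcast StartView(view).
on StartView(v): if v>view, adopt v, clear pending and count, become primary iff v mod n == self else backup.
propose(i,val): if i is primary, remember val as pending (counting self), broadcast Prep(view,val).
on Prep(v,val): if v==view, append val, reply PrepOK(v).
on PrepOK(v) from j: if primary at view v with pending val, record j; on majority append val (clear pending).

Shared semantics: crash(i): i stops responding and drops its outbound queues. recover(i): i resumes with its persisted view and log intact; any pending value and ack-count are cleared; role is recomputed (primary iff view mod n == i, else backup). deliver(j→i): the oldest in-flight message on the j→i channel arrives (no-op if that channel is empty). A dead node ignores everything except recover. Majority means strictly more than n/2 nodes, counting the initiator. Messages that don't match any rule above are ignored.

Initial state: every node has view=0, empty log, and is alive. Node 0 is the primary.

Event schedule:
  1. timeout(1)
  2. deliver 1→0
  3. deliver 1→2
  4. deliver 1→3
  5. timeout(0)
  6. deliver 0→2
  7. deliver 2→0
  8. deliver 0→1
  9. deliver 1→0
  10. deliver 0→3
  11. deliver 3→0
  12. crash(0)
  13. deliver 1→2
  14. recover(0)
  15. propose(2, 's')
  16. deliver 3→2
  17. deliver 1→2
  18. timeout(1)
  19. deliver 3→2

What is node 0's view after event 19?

2

[1] timeout(1) → N1(prim v1 [-])
[2] deliver 1→0 → N0(back v1 [-])
[3] deliver 1→2 → N2(back v1 [-])
[4] deliver 1→3 → N3(back v1 [-])
[5] timeout(0) → N0(back v2 [-])
[6] deliver 0→2 → N2(prim v2 [-])
[7] deliver 2→0 → ∅
[8] deliver 0→1 → N1(back v2 [-])
[9] deliver 1→0 → ∅
[10] deliver 0→3 → N3(back v2 [-])
[11] deliver 3→0 → ∅
[12] crash(0) → N0(✗back v2 [-])
[13] deliver 1→2 → ∅
[14] recover(0) → N0(back v2 [-])
[15] propose(2,'s') → ∅
[16] deliver 3→2 → ∅
[17] deliver 1→2 → ∅
[18] timeout(1) → N1(back v3 [-])
[19] deliver 3→2 → ∅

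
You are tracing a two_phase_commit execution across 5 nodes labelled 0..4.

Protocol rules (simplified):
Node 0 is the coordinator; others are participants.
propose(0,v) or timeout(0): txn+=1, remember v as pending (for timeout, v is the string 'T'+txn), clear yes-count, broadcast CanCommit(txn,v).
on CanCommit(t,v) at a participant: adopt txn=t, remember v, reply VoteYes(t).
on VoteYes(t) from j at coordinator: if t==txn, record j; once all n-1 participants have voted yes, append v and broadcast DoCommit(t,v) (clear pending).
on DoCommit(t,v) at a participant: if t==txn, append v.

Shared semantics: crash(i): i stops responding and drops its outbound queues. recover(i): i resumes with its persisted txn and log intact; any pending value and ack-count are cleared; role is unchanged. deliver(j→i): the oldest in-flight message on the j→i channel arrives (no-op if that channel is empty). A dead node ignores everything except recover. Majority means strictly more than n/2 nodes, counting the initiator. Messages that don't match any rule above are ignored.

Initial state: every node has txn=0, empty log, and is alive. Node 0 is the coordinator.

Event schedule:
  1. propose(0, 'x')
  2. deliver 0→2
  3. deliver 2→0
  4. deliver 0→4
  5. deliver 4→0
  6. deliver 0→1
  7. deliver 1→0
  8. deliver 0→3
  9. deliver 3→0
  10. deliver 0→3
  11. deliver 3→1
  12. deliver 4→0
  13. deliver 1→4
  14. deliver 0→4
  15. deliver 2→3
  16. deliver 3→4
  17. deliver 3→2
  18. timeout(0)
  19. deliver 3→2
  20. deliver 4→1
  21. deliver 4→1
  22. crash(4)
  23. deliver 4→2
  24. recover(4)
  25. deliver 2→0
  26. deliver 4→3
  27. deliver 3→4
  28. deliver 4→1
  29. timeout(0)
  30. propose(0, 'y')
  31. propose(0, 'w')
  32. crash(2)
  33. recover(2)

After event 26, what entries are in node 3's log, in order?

x

e1 propose(0,'x'): 0[coor,t=1,-]
e2 deliver 0→2: 2[part,t=1,-]
e3 deliver 2→0: ·
e4 deliver 0→4: 4[part,t=1,-]
e5 deliver 4→0: ·
e6 deliver 0→1: 1[part,t=1,-]
e7 deliver 1→0: ·
e8 deliver 0→3: 3[part,t=1,-]
e9 deliver 3→0: 0[coor,t=1,x]
e10 deliver 0→3: 3[part,t=1,x]
e11 deliver 3→1: ·
e12 deliver 4→0: ·
e13 deliver 1→4: ·
e14 deliver 0→4: 4[part,t=1,x]
e15 deliver 2→3: ·
e16 deliver 3→4: ·
e17 deliver 3→2: ·
e18 timeout(0): 0[coor,t=2,x]
e19 deliver 3→2: ·
e20 deliver 4→1: ·
e21 deliver 4→1: ·
e22 crash(4): 4[✗part,t=1,x]
e23 deliver 4→2: ·
e24 recover(4): 4[part,t=1,x]
e25 deliver 2→0: ·
e26 deliver 4→3: ·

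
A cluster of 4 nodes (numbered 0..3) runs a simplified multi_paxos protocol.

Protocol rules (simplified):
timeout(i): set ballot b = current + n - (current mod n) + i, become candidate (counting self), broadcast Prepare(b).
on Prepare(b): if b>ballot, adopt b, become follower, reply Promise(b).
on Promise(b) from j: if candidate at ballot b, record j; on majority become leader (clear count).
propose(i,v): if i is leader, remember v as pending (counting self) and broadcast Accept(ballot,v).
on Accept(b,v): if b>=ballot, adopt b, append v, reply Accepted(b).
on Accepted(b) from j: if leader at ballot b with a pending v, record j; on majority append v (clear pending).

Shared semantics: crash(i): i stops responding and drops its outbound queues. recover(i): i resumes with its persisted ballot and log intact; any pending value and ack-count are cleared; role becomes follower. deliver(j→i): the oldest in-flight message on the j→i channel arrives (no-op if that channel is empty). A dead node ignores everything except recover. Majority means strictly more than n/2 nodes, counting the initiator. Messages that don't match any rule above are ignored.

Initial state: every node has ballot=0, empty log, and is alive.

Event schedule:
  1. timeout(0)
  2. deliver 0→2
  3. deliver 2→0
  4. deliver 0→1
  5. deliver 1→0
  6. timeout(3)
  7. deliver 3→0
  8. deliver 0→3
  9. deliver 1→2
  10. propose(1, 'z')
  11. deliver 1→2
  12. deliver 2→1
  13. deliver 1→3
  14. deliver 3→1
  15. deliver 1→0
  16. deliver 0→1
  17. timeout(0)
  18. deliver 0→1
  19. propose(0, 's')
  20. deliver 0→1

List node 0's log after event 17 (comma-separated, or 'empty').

1. timeout(0):  <0:cand b4 ->
2. deliver 0→2:  <2:foll b4 ->
3. deliver 2→0:  nop
4. deliver 0→1:  <1:foll b4 ->
5. deliver 1→0:  <0:lead b4 ->
6. timeout(3):  <3:cand b7 ->
7. deliver 3→0:  <0:foll b7 ->
8. deliver 0→3:  nop
9. deliver 1→2:  nop
10. propose(1,'z'):  nop
11. deliver 1→2:  nop
12. deliver 2→1:  nop
13. deliver 1→3:  nop
14. deliver 3→1:  <1:foll b7 ->
15. deliver 1→0:  nop
16. deliver 0→1:  nop
17. timeout(0):  <0:cand b8 ->

empty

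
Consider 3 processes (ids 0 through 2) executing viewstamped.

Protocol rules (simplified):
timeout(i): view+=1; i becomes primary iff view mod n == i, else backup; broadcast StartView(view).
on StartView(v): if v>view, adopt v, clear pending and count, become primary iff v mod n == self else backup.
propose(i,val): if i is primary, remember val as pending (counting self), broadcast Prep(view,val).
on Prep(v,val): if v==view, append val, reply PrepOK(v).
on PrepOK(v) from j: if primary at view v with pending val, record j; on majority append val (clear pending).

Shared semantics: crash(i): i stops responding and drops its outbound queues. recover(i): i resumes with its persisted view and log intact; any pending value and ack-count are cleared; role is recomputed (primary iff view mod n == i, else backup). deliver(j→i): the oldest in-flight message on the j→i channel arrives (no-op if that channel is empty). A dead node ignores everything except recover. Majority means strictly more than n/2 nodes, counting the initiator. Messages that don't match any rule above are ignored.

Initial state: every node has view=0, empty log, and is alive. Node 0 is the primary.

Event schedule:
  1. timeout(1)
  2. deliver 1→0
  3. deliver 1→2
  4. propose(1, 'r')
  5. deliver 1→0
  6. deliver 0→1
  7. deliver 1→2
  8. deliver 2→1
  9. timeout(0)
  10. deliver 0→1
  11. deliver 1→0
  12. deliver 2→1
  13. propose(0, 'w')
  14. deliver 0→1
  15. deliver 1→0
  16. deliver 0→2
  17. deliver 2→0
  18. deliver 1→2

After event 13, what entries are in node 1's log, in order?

r

[1] timeout(1) → N1(prim v1 [-])
[2] deliver 1→0 → N0(back v1 [-])
[3] deliver 1→2 → N2(back v1 [-])
[4] propose(1,'r') → ∅
[5] deliver 1→0 → N0(back v1 [r])
[6] deliver 0→1 → N1(prim v1 [r])
[7] deliver 1→2 → N2(back v1 [r])
[8] deliver 2→1 → ∅
[9] timeout(0) → N0(back v2 [r])
[10] deliver 0→1 → N1(back v2 [r])
[11] deliver 1→0 → ∅
[12] deliver 2→1 → ∅
[13] propose(0,'w') → ∅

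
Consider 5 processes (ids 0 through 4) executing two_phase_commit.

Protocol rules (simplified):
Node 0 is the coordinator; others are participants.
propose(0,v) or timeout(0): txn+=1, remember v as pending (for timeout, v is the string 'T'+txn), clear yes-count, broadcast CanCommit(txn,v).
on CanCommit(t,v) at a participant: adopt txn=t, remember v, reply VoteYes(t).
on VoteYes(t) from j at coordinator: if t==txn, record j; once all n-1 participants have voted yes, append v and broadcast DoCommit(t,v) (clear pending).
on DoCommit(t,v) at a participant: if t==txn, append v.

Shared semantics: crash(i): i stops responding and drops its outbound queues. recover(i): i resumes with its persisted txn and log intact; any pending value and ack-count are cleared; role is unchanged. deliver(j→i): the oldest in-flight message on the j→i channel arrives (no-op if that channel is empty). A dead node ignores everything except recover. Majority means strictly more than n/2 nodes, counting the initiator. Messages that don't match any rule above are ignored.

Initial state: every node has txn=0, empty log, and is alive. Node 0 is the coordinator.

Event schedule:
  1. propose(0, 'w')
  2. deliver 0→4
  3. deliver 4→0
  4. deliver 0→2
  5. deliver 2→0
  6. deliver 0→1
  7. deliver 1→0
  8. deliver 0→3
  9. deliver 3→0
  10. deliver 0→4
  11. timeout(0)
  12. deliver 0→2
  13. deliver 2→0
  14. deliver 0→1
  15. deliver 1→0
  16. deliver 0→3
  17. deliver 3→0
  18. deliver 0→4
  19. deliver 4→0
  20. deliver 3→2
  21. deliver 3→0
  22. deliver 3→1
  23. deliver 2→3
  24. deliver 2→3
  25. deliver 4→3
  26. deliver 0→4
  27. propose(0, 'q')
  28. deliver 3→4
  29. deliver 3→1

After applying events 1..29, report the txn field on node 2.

e1 propose(0,'w'): 0[coor,t=1,-]
e2 deliver 0→4: 4[part,t=1,-]
e3 deliver 4→0: ·
e4 deliver 0→2: 2[part,t=1,-]
e5 deliver 2→0: ·
e6 deliver 0→1: 1[part,t=1,-]
e7 deliver 1→0: ·
e8 deliver 0→3: 3[part,t=1,-]
e9 deliver 3→0: 0[coor,t=1,w]
e10 deliver 0→4: 4[part,t=1,w]
e11 timeout(0): 0[coor,t=2,w]
e12 deliver 0→2: 2[part,t=1,w]
e13 deliver 2→0: ·
e14 deliver 0→1: 1[part,t=1,w]
e15 deliver 1→0: ·
e16 deliver 0→3: 3[part,t=1,w]
e17 deliver 3→0: ·
e18 deliver 0→4: 4[part,t=2,w]
e19 deliver 4→0: ·
e20 deliver 3→2: ·
e21 deliver 3→0: ·
e22 deliver 3→1: ·
e23 deliver 2→3: ·
e24 deliver 2→3: ·
e25 deliver 4→3: ·
e26 deliver 0→4: ·
e27 propose(0,'q'): 0[coor,t=3,w]
e28 deliver 3→4: ·
e29 deliver 3→1: ·

1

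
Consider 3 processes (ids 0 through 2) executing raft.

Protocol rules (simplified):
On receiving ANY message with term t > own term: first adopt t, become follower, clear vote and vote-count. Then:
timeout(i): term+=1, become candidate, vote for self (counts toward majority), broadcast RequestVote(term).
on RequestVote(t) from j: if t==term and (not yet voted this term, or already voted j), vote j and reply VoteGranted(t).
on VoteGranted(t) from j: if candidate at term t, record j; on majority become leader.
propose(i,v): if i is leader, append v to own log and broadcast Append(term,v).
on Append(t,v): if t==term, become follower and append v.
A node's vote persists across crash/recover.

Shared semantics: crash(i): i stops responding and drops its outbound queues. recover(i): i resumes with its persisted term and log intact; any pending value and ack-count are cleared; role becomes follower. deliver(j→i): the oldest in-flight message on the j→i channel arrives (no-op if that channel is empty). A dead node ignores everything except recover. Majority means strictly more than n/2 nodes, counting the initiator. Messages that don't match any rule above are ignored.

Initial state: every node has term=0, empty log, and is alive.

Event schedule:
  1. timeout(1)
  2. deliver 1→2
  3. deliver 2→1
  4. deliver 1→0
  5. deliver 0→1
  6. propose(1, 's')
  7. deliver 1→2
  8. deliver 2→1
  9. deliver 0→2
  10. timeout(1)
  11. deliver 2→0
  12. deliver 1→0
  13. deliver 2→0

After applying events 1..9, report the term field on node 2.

after 1 — timeout(1): n1:cand/t1/[-]
after 2 — deliver 1→2: n2:foll/t1/[-]
after 3 — deliver 2→1: n1:lead/t1/[-]
after 4 — deliver 1→0: n0:foll/t1/[-]
after 5 — deliver 0→1: ·
after 6 — propose(1,'s'): n1:lead/t1/[s]
after 7 — deliver 1→2: n2:foll/t1/[s]
after 8 — deliver 2→1: ·
after 9 — deliver 0→2: ·

1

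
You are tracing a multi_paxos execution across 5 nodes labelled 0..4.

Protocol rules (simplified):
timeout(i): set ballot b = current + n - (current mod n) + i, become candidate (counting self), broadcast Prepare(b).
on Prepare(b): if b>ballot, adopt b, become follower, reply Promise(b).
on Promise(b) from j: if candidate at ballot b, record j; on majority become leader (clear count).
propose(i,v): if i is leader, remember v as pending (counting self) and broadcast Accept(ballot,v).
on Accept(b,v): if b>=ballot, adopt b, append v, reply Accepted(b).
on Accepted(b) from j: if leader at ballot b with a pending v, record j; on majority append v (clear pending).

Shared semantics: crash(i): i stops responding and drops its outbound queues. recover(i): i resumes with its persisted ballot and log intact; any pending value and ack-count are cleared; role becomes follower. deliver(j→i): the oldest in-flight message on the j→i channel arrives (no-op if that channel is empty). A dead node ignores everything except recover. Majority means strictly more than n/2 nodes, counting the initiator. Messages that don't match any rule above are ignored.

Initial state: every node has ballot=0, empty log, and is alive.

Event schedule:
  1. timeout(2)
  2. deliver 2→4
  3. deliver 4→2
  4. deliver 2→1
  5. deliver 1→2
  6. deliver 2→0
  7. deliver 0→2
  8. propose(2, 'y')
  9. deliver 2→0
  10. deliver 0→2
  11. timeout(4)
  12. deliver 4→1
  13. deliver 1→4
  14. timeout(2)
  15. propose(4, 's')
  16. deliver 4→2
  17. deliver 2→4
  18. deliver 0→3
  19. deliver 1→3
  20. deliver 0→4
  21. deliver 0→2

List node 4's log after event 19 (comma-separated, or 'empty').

empty

e1 timeout(2): 2[cand,b=7,-]
e2 deliver 2→4: 4[foll,b=7,-]
e3 deliver 4→2: ·
e4 deliver 2→1: 1[foll,b=7,-]
e5 deliver 1→2: 2[lead,b=7,-]
e6 deliver 2→0: 0[foll,b=7,-]
e7 deliver 0→2: ·
e8 propose(2,'y'): ·
e9 deliver 2→0: 0[foll,b=7,y]
e10 deliver 0→2: ·
e11 timeout(4): 4[cand,b=14,-]
e12 deliver 4→1: 1[foll,b=14,-]
e13 deliver 1→4: ·
e14 timeout(2): 2[cand,b=12,-]
e15 propose(4,'s'): ·
e16 deliver 4→2: 2[foll,b=14,-]
e17 deliver 2→4: ·
e18 deliver 0→3: ·
e19 deliver 1→3: ·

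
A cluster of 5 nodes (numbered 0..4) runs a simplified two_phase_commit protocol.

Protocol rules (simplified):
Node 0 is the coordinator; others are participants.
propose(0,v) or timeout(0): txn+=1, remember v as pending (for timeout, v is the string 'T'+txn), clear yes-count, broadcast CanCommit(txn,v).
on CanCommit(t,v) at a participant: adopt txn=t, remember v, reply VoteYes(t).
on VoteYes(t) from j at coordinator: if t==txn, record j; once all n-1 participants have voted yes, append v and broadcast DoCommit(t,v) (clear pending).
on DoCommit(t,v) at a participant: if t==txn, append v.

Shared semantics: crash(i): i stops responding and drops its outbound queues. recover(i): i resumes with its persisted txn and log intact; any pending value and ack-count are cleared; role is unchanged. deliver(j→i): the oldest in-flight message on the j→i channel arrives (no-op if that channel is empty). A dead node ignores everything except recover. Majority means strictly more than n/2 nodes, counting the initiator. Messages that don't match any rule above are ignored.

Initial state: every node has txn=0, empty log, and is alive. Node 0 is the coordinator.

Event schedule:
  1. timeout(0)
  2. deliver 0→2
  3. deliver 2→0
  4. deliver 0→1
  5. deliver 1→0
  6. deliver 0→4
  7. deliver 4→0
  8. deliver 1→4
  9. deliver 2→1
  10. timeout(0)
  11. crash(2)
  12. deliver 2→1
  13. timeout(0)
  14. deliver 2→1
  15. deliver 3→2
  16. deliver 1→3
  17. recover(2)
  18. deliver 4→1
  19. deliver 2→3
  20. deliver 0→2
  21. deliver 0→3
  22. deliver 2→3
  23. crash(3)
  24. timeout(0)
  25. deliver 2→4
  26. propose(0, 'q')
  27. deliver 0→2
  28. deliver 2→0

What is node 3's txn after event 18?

step 1 timeout(0): 0={coor,t=1,log=-}
step 2 deliver 0→2: 2={part,t=1,log=-}
step 3 deliver 2→0: —
step 4 deliver 0→1: 1={part,t=1,log=-}
step 5 deliver 1→0: —
step 6 deliver 0→4: 4={part,t=1,log=-}
step 7 deliver 4→0: —
step 8 deliver 1→4: —
step 9 deliver 2→1: —
step 10 timeout(0): 0={coor,t=2,log=-}
step 11 crash(2): 2={✗part,t=1,log=-}
step 12 deliver 2→1: —
step 13 timeout(0): 0={coor,t=3,log=-}
step 14 deliver 2→1: —
step 15 deliver 3→2: —
step 16 deliver 1→3: —
step 17 recover(2): 2={part,t=1,log=-}
step 18 deliver 4→1: —

0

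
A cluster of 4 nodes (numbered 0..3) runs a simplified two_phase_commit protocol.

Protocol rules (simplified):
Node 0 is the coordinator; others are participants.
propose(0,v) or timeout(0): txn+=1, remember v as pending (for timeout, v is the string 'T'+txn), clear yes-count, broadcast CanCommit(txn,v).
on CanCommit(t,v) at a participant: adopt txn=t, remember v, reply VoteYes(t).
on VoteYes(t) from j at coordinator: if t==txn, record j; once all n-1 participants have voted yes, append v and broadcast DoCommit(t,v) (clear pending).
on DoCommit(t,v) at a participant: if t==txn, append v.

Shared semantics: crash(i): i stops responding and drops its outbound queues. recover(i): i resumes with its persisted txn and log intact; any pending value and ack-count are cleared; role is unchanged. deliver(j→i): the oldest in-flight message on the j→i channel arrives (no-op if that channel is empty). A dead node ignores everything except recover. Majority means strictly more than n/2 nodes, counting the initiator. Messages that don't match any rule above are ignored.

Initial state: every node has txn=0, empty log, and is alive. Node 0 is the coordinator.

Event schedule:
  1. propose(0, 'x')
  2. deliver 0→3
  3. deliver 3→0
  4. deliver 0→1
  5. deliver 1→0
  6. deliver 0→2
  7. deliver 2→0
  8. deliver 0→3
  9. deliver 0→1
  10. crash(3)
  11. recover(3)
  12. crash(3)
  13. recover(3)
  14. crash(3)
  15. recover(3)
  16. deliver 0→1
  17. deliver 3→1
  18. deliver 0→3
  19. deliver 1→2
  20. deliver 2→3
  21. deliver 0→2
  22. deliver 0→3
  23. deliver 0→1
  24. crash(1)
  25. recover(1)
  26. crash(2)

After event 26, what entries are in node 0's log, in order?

x

e1 propose(0,'x'): 0[coor,t=1,-]
e2 deliver 0→3: 3[part,t=1,-]
e3 deliver 3→0: ·
e4 deliver 0→1: 1[part,t=1,-]
e5 deliver 1→0: ·
e6 deliver 0→2: 2[part,t=1,-]
e7 deliver 2→0: 0[coor,t=1,x]
e8 deliver 0→3: 3[part,t=1,x]
e9 deliver 0→1: 1[part,t=1,x]
e10 crash(3): 3[✗part,t=1,x]
e11 recover(3): 3[part,t=1,x]
e12 crash(3): 3[✗part,t=1,x]
e13 recover(3): 3[part,t=1,x]
e14 crash(3): 3[✗part,t=1,x]
e15 recover(3): 3[part,t=1,x]
e16 deliver 0→1: ·
e17 deliver 3→1: ·
e18 deliver 0→3: ·
e19 deliver 1→2: ·
e20 deliver 2→3: ·
e21 deliver 0→2: 2[part,t=1,x]
e22 deliver 0→3: ·
e23 deliver 0→1: ·
e24 crash(1): 1[✗part,t=1,x]
e25 recover(1): 1[part,t=1,x]
e26 crash(2): 2[✗part,t=1,x]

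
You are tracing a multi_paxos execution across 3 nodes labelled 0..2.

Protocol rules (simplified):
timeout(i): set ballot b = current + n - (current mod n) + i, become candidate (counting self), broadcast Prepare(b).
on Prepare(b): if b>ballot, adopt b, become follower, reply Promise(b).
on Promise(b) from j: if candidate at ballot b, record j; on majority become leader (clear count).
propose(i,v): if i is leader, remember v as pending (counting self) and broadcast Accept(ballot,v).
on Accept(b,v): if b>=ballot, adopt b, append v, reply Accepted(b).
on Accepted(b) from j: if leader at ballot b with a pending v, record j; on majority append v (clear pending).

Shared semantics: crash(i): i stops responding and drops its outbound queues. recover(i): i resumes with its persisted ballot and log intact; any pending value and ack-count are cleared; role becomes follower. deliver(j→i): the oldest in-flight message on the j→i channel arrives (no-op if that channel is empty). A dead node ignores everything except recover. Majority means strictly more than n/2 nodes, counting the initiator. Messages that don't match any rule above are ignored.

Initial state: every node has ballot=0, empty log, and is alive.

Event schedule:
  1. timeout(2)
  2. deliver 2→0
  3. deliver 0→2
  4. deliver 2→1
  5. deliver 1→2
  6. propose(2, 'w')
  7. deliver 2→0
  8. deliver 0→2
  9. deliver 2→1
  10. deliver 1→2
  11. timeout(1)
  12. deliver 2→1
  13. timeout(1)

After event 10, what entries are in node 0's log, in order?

w

after 1 — timeout(2): n2:cand/b5/[-]
after 2 — deliver 2→0: n0:foll/b5/[-]
after 3 — deliver 0→2: n2:lead/b5/[-]
after 4 — deliver 2→1: n1:foll/b5/[-]
after 5 — deliver 1→2: ·
after 6 — propose(2,'w'): ·
after 7 — deliver 2→0: n0:foll/b5/[w]
after 8 — deliver 0→2: n2:lead/b5/[w]
after 9 — deliver 2→1: n1:foll/b5/[w]
after 10 — deliver 1→2: ·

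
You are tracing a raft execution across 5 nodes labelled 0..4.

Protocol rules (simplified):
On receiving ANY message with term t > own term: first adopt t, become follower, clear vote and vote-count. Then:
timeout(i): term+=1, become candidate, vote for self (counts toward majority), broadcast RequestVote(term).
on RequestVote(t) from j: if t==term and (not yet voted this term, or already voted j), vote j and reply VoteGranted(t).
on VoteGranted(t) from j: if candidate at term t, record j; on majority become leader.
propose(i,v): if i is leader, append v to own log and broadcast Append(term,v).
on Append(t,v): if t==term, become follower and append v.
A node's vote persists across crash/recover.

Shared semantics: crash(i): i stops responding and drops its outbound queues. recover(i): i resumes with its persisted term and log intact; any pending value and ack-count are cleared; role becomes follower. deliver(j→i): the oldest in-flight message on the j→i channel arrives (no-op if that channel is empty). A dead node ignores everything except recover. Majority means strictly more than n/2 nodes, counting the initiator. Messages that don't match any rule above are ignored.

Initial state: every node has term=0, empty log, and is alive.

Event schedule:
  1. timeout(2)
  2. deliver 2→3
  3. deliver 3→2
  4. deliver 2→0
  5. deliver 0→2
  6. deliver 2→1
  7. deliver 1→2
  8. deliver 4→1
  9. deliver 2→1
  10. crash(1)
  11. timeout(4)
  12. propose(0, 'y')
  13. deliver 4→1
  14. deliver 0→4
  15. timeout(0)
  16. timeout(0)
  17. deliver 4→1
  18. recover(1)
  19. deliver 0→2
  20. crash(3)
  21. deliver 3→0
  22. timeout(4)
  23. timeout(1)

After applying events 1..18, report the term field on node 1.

1

[1] timeout(2) → N2(cand t1 [-])
[2] deliver 2→3 → N3(foll t1 [-])
[3] deliver 3→2 → ∅
[4] deliver 2→0 → N0(foll t1 [-])
[5] deliver 0→2 → N2(lead t1 [-])
[6] deliver 2→1 → N1(foll t1 [-])
[7] deliver 1→2 → ∅
[8] deliver 4→1 → ∅
[9] deliver 2→1 → ∅
[10] crash(1) → N1(✗foll t1 [-])
[11] timeout(4) → N4(cand t1 [-])
[12] propose(0,'y') → ∅
[13] deliver 4→1 → ∅
[14] deliver 0→4 → ∅
[15] timeout(0) → N0(cand t2 [-])
[16] timeout(0) → N0(cand t3 [-])
[17] deliver 4→1 → ∅
[18] recover(1) → N1(foll t1 [-])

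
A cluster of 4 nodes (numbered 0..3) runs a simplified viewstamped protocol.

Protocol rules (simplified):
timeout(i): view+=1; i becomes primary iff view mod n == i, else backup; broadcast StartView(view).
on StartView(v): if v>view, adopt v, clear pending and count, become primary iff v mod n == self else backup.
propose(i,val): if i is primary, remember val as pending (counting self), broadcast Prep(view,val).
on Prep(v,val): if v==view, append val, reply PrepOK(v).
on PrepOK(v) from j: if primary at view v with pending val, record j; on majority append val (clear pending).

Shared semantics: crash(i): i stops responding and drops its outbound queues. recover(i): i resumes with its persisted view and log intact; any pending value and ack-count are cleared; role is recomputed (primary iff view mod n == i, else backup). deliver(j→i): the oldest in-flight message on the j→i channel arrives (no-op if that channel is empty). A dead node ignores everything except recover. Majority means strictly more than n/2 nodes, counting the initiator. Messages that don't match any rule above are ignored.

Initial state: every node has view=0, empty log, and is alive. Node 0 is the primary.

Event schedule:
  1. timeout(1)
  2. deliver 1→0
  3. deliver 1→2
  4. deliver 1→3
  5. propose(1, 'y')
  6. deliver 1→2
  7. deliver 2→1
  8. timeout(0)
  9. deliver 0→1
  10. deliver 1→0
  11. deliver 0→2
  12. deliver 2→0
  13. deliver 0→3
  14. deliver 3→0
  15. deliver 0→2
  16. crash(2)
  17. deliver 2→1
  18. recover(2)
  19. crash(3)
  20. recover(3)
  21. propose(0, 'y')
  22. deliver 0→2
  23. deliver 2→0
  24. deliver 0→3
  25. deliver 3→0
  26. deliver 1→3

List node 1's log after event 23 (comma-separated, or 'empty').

1. timeout(1):  <1:prim v1 ->
2. deliver 1→0:  <0:back v1 ->
3. deliver 1→2:  <2:back v1 ->
4. deliver 1→3:  <3:back v1 ->
5. propose(1,'y'):  nop
6. deliver 1→2:  <2:back v1 y>
7. deliver 2→1:  nop
8. timeout(0):  <0:back v2 ->
9. deliver 0→1:  <1:back v2 ->
10. deliver 1→0:  nop
11. deliver 0→2:  <2:prim v2 y>
12. deliver 2→0:  nop
13. deliver 0→3:  <3:back v2 ->
14. deliver 3→0:  nop
15. deliver 0→2:  nop
16. crash(2):  <2:✗prim v2 y>
17. deliver 2→1:  nop
18. recover(2):  <2:prim v2 y>
19. crash(3):  <3:✗back v2 ->
20. recover(3):  <3:back v2 ->
21. propose(0,'y'):  nop
22. deliver 0→2:  nop
23. deliver 2→0:  nop

empty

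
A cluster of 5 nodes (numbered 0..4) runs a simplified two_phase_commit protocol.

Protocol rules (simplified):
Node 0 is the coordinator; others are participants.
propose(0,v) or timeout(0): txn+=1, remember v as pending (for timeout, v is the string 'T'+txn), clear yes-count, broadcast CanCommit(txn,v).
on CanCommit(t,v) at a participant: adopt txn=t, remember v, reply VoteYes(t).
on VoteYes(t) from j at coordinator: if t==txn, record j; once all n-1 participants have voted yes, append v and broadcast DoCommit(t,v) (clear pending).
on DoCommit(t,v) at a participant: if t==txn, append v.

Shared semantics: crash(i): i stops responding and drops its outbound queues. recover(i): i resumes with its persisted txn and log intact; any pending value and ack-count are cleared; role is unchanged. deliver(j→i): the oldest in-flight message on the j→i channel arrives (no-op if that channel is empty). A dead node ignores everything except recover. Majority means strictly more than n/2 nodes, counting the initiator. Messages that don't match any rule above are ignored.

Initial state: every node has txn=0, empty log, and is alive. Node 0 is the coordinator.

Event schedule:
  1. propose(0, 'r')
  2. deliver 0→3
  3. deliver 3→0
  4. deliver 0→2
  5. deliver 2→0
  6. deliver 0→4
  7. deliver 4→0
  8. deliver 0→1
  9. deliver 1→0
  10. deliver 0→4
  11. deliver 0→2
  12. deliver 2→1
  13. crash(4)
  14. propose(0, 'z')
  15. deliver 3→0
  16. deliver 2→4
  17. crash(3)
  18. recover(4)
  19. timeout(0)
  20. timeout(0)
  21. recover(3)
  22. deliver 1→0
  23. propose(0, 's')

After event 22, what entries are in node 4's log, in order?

1. propose(0,'r'):  <0:coor t1 ->
2. deliver 0→3:  <3:part t1 ->
3. deliver 3→0:  nop
4. deliver 0→2:  <2:part t1 ->
5. deliver 2→0:  nop
6. deliver 0→4:  <4:part t1 ->
7. deliver 4→0:  nop
8. deliver 0→1:  <1:part t1 ->
9. deliver 1→0:  <0:coor t1 r>
10. deliver 0→4:  <4:part t1 r>
11. deliver 0→2:  <2:part t1 r>
12. deliver 2→1:  nop
13. crash(4):  <4:✗part t1 r>
14. propose(0,'z'):  <0:coor t2 r>
15. deliver 3→0:  nop
16. deliver 2→4:  nop
17. crash(3):  <3:✗part t1 ->
18. recover(4):  <4:part t1 r>
19. timeout(0):  <0:coor t3 r>
20. timeout(0):  <0:coor t4 r>
21. recover(3):  <3:part t1 ->
22. deliver 1→0:  nop

r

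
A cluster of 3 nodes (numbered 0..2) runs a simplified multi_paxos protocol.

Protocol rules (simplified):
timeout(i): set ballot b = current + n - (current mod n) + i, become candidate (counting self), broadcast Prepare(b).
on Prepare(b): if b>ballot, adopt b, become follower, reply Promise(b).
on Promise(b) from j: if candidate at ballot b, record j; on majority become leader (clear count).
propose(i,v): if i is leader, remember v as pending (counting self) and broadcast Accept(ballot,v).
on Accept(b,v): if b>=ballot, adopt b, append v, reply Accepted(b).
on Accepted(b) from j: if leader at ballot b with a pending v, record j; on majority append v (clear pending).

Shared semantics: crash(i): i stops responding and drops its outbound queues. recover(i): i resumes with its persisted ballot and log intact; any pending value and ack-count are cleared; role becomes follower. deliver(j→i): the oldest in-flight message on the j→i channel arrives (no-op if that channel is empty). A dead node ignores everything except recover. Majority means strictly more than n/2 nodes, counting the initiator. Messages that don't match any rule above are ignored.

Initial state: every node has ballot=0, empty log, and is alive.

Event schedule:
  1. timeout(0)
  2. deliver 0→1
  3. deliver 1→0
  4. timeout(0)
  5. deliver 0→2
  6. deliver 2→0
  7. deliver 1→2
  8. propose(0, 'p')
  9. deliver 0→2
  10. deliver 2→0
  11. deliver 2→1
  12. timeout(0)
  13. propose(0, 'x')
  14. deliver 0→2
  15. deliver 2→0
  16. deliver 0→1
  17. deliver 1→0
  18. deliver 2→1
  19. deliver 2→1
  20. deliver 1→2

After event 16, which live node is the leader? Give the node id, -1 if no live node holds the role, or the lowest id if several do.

0

1. timeout(0):  <0:cand b3 ->
2. deliver 0→1:  <1:foll b3 ->
3. deliver 1→0:  <0:lead b3 ->
4. timeout(0):  <0:cand b6 ->
5. deliver 0→2:  <2:foll b3 ->
6. deliver 2→0:  nop
7. deliver 1→2:  nop
8. propose(0,'p'):  nop
9. deliver 0→2:  <2:foll b6 ->
10. deliver 2→0:  <0:lead b6 ->
11. deliver 2→1:  nop
12. timeout(0):  <0:cand b9 ->
13. propose(0,'x'):  nop
14. deliver 0→2:  <2:foll b9 ->
15. deliver 2→0:  <0:lead b9 ->
16. deliver 0→1:  <1:foll b6 ->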